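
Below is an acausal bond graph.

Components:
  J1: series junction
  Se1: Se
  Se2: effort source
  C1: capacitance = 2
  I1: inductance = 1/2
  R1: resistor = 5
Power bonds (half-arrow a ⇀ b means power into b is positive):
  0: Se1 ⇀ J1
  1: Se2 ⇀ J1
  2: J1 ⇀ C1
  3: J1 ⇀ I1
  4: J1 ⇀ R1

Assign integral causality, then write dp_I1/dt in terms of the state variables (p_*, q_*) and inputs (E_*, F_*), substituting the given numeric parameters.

bond 0 →J1  (Se1 fixes effort; stroke away)
bond 1 →J1  (Se2: effort source, stroke at far end)
bond 2 →J1  (C1 outputs effort q/C1)
bond 3 →I1  (prefer integral on I1)
bond 4 →J1  (1-jn J1 has f-setter on 3)

dp_I1/dt = E_Se1 + E_Se2 - 10*p_I1 - q_C1/2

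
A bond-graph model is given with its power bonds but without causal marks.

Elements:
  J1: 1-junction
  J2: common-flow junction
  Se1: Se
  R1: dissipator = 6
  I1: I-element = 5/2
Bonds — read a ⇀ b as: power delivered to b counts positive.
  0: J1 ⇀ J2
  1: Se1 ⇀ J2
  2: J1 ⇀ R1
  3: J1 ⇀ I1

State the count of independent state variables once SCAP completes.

b1 stroke→J2  (Se1 fixes effort; stroke away)
b0 stroke→J1  (J2 needs exactly one f-in)
b3 stroke→I1  (I1 integral (f out))
b2 stroke→J1  (common-f at J1 fixed by 3)

1  (I1 all integral)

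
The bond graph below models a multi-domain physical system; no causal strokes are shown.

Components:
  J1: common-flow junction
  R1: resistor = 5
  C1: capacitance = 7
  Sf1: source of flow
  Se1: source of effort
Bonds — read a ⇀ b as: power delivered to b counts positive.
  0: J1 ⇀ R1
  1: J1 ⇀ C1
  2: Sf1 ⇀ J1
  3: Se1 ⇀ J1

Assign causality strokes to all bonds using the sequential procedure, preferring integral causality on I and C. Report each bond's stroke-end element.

β0 stroke at J1
β1 stroke at J1
β2 stroke at Sf1
β3 stroke at J1

β2 |Sf1  (Sf1 fixes flow; stroke at Sf1)
β3 |J1  (Se1: effort source, stroke at far end)
β0 |J1  (common-f at J1 fixed by 2)
β1 |J1  (common-f at J1 fixed by 2)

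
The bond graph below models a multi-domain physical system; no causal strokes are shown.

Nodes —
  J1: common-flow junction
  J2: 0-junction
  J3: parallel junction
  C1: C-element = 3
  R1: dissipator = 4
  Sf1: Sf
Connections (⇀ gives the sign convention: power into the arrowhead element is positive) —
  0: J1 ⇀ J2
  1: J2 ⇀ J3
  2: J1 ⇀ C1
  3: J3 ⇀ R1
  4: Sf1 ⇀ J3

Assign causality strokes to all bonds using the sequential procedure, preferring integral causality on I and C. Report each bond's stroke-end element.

β4 |Sf1  (Sf1 (Sf) sets flow on bond)
β2 |J1  (C1 integral (e out))
β0 |J2  (J1 needs exactly one f-in)
β1 |J3  (common-e at J2 fixed by 0)
β3 |R1  (common-e at J3 fixed by 1)

b0 |J2
b1 |J3
b2 |J1
b3 |R1
b4 |Sf1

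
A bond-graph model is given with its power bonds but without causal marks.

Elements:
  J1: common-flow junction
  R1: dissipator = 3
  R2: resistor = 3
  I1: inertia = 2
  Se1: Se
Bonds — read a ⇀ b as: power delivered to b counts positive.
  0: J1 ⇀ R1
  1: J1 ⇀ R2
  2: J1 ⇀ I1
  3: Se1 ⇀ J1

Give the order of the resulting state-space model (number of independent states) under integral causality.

b3 stroke at J1  (source Se1 imposes e)
b2 stroke at I1  (I1: I, integral causality)
b0 stroke at J1  (J1: bond 2 brought flow, rest push out)
b1 stroke at J1  (common-f at J1 fixed by 2)

1  (I1 all integral)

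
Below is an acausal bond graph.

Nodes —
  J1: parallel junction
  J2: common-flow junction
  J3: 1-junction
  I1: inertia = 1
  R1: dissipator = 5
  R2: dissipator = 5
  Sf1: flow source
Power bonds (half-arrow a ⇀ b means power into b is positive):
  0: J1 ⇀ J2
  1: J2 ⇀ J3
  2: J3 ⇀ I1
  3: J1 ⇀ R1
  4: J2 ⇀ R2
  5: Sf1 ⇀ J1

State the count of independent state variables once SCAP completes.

#5 |Sf1  (Sf1 fixes flow; stroke at Sf1)
#2 |I1  (I1 integral (f out))
#1 |J3  (1-jn J3 has f-setter on 2)
#0 |J2  (J2: bond 1 brought flow, rest push out)
#4 |J2  (J2 flow already set via bond 1)
#3 |J1  (closing 0-jn rule on J1)

1  (I1 all integral)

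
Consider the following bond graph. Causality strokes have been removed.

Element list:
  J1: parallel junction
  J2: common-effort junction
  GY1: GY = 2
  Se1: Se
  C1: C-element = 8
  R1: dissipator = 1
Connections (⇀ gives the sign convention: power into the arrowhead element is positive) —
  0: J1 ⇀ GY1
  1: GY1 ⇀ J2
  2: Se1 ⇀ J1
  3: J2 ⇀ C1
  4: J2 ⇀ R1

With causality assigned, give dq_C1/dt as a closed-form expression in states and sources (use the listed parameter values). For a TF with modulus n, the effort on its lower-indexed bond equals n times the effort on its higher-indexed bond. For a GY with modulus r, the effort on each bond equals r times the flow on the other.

dq_C1/dt = E_Se1/2 - q_C1/8

#2 stroke→J1  (Se1 (Se) sets effort on bond)
#0 stroke→GY1  (J1: bond 2 brought effort, rest push out)
#1 stroke→GY1  (GY GY1: same side as bond 0)
#3 stroke→J2  (prefer integral on C1)
#4 stroke→R1  (J2 effort already set via bond 3)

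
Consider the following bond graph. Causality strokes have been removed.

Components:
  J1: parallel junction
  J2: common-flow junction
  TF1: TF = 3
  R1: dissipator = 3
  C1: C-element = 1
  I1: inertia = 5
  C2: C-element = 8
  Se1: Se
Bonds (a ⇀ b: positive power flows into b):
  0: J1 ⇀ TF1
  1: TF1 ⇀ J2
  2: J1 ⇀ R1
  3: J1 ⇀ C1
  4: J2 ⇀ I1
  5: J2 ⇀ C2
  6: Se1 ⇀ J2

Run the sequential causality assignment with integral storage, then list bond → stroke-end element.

b0 stroke at TF1
b1 stroke at J2
b2 stroke at R1
b3 stroke at J1
b4 stroke at I1
b5 stroke at J2
b6 stroke at J2

β6 stroke→J2  (source Se1 imposes e)
β3 stroke→J1  (C1: C, integral causality)
β0 stroke→TF1  (J1 effort already set via bond 3)
β2 stroke→R1  (J1 effort already set via bond 3)
β1 stroke→J2  (through TF1, causality passes straight; one stroke at TF1)
β4 stroke→I1  (I1: I, integral causality)
β5 stroke→J2  (1-jn J2 has f-setter on 4)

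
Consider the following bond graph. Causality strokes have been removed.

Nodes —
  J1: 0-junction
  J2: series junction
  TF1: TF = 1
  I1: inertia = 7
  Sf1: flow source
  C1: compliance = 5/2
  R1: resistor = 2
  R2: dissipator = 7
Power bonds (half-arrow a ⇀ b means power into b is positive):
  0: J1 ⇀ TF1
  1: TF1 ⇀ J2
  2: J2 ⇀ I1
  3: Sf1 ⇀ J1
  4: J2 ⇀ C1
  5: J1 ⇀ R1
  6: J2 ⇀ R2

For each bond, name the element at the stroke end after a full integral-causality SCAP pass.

bond 3 |Sf1  (source Sf1 imposes f)
bond 2 |I1  (I1 outputs flow p/I1)
bond 1 |J2  (J2 flow already set via bond 2)
bond 4 |J2  (J2: bond 2 brought flow, rest push out)
bond 6 |J2  (J2: bond 2 brought flow, rest push out)
bond 0 |TF1  (through TF1, causality passes straight; one stroke at TF1)
bond 5 |J1  (J1: last free bond brings effort in)

#0 stroke at TF1
#1 stroke at J2
#2 stroke at I1
#3 stroke at Sf1
#4 stroke at J2
#5 stroke at J1
#6 stroke at J2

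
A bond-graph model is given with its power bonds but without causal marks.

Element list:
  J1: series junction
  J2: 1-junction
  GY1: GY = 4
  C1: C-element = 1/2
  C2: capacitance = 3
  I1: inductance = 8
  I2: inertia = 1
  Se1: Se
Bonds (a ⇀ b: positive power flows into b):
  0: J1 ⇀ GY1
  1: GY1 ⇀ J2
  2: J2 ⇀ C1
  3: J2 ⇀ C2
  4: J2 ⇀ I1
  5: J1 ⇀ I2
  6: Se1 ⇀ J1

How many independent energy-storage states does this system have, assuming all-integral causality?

b6 stroke at J1  (Se1 fixes effort; stroke away)
b2 stroke at J2  (C1 integral (e out))
b3 stroke at J2  (C2 integral (e out))
b4 stroke at I1  (I1 outputs flow p/I1)
b1 stroke at J2  (J2: bond 4 brought flow, rest push out)
b0 stroke at J1  (GY1: gyrator matches bond 1)
b5 stroke at I2  (J1: last free bond brings flow in)

4  (C1, C2, I1, I2 all integral)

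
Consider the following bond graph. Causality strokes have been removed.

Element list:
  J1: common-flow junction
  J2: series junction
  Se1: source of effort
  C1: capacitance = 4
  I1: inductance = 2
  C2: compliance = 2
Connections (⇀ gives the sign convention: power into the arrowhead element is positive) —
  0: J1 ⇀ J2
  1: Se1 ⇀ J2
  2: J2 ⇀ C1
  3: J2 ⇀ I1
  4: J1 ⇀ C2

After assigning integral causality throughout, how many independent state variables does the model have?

#1 stroke at J2  (source Se1 imposes e)
#2 stroke at J2  (C1: C, integral causality)
#3 stroke at I1  (prefer integral on I1)
#0 stroke at J2  (common-f at J2 fixed by 3)
#4 stroke at J1  (common-f at J1 fixed by 0)

3  (C1, C2, I1 all integral)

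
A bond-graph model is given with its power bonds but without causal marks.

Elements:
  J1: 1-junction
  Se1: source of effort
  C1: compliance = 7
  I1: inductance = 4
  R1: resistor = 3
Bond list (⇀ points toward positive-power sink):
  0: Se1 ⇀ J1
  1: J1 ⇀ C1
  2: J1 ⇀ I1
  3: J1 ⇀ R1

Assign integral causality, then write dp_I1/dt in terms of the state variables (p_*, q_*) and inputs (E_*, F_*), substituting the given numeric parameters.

#0 stroke at J1  (Se1 (Se) sets effort on bond)
#1 stroke at J1  (C1 outputs effort q/C1)
#2 stroke at I1  (I1: I, integral causality)
#3 stroke at J1  (common-f at J1 fixed by 2)

dp_I1/dt = E_Se1 - 3*p_I1/4 - q_C1/7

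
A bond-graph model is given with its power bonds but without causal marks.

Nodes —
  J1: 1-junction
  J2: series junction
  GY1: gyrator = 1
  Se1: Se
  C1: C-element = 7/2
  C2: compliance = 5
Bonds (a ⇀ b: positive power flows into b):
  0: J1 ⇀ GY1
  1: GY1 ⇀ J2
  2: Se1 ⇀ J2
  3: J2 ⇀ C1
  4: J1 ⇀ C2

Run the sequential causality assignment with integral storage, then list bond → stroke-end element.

b0 stroke→GY1
b1 stroke→GY1
b2 stroke→J2
b3 stroke→J2
b4 stroke→J1

bond 2 →J2  (source Se1 imposes e)
bond 3 →J2  (C1 outputs effort q/C1)
bond 1 →GY1  (J2: last free bond brings flow in)
bond 0 →GY1  (GY GY1: same side as bond 1)
bond 4 →J1  (J1: bond 0 brought flow, rest push out)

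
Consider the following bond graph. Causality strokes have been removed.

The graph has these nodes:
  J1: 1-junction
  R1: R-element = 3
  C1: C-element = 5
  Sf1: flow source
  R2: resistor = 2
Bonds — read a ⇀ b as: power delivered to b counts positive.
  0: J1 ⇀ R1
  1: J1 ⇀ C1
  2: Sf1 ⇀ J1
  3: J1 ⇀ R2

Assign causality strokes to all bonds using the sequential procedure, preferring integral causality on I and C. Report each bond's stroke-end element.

bond 2 stroke at Sf1  (Sf1 (Sf) sets flow on bond)
bond 0 stroke at J1  (J1 flow already set via bond 2)
bond 1 stroke at J1  (common-f at J1 fixed by 2)
bond 3 stroke at J1  (J1: bond 2 brought flow, rest push out)

bond 0 stroke→J1
bond 1 stroke→J1
bond 2 stroke→Sf1
bond 3 stroke→J1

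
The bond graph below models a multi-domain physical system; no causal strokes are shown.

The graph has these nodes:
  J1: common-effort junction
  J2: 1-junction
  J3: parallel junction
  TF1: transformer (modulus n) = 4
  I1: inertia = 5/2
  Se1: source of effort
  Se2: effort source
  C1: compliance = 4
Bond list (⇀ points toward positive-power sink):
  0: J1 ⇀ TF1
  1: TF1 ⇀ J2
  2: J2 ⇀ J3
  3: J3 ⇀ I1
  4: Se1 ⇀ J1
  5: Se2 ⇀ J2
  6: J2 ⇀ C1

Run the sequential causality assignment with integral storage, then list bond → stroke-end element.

b4 →J1  (Se1 fixes effort; stroke away)
b5 →J2  (Se2 (Se) sets effort on bond)
b0 →TF1  (J1: bond 4 brought effort, rest push out)
b1 →J2  (TF1: transformer flips bond 0)
b3 →I1  (I1 integral (f out))
b2 →J3  (closing 0-jn rule on J3)
b6 →J2  (J2 flow already set via bond 2)

β0 stroke→TF1
β1 stroke→J2
β2 stroke→J3
β3 stroke→I1
β4 stroke→J1
β5 stroke→J2
β6 stroke→J2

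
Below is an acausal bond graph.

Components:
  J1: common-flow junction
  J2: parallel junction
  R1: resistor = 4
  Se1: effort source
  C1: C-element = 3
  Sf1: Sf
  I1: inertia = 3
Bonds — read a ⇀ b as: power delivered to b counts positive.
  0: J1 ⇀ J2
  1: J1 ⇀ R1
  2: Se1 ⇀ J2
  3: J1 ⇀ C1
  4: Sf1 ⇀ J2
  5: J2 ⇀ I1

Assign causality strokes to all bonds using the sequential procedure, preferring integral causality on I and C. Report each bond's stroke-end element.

bond 2 →J2  (Se1: effort source, stroke at far end)
bond 4 →Sf1  (Sf1 fixes flow; stroke at Sf1)
bond 0 →J1  (common-e at J2 fixed by 2)
bond 5 →I1  (0-jn J2 has e-setter on 2)
bond 3 →J1  (C1 integral (e out))
bond 1 →R1  (only one flow-in slot at J1)

b0 stroke→J1
b1 stroke→R1
b2 stroke→J2
b3 stroke→J1
b4 stroke→Sf1
b5 stroke→I1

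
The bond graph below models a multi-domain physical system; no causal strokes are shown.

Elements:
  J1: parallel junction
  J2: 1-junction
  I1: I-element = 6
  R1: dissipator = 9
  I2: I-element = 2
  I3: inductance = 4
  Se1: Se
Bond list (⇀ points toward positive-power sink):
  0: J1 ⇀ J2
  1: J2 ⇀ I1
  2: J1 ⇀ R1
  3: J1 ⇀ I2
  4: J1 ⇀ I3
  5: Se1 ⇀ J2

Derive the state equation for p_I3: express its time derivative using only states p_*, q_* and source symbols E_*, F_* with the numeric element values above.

#5 stroke at J2  (source Se1 imposes e)
#1 stroke at I1  (I1: I, integral causality)
#0 stroke at J2  (1-jn J2 has f-setter on 1)
#3 stroke at I2  (I2 outputs flow p/I2)
#4 stroke at I3  (I3: I, integral causality)
#2 stroke at J1  (J1 needs exactly one e-in)

dp_I3/dt = -3*p_I1/2 - 9*p_I2/2 - 9*p_I3/4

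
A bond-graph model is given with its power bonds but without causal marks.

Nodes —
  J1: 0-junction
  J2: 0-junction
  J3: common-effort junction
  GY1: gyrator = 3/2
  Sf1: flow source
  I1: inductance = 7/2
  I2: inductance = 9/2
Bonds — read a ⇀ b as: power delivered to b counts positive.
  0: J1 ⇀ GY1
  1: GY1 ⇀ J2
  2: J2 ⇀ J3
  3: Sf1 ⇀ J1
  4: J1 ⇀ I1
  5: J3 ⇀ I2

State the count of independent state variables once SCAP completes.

β3 stroke at Sf1  (source Sf1 imposes f)
β4 stroke at I1  (I1 outputs flow p/I1)
β0 stroke at J1  (closing 0-jn rule on J1)
β1 stroke at J2  (GY1: gyrator matches bond 0)
β2 stroke at J3  (common-e at J2 fixed by 1)
β5 stroke at I2  (common-e at J3 fixed by 2)

2  (I1, I2 all integral)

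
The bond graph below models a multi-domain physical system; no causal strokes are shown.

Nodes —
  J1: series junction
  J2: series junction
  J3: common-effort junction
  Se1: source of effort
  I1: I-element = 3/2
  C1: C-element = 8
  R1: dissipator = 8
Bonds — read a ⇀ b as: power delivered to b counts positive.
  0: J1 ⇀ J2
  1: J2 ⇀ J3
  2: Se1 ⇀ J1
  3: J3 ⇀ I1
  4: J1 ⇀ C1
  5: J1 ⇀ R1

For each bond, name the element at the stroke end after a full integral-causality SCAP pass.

b2 |J1  (Se1 (Se) sets effort on bond)
b3 |I1  (I1: I, integral causality)
b1 |J3  (J3 needs exactly one e-in)
b0 |J2  (J2: bond 1 brought flow, rest push out)
b4 |J1  (1-jn J1 has f-setter on 0)
b5 |J1  (J1 flow already set via bond 0)

bond 0 stroke at J2
bond 1 stroke at J3
bond 2 stroke at J1
bond 3 stroke at I1
bond 4 stroke at J1
bond 5 stroke at J1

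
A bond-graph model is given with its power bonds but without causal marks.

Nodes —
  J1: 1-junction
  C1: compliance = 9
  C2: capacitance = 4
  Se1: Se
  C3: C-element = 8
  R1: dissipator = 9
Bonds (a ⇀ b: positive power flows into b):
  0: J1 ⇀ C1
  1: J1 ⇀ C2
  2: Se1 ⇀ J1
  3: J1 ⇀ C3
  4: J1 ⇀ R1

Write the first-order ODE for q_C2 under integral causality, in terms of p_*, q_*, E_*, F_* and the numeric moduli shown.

#2 →J1  (Se1 fixes effort; stroke away)
#0 →J1  (C1 integral (e out))
#1 →J1  (C2: C, integral causality)
#3 →J1  (C3 integral (e out))
#4 →R1  (only one flow-in slot at J1)

dq_C2/dt = E_Se1/9 - q_C1/81 - q_C2/36 - q_C3/72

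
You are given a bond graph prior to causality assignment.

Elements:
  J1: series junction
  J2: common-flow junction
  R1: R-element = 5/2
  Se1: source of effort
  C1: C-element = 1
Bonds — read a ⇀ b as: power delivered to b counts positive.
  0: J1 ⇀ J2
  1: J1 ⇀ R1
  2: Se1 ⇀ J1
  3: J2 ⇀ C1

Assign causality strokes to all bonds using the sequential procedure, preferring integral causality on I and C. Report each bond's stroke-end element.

bond 0 stroke→J1
bond 1 stroke→R1
bond 2 stroke→J1
bond 3 stroke→J2

b2 stroke at J1  (Se1 fixes effort; stroke away)
b3 stroke at J2  (C1 integral (e out))
b0 stroke at J1  (J2: last free bond brings flow in)
b1 stroke at R1  (J1: last free bond brings flow in)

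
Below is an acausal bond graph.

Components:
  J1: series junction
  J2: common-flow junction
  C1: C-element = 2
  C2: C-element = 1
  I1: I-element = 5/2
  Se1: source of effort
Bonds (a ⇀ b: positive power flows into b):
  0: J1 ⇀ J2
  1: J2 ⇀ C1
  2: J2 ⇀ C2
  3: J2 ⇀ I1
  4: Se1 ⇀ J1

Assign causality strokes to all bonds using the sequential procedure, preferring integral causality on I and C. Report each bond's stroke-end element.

β4 →J1  (Se1 fixes effort; stroke away)
β0 →J2  (closing 1-jn rule on J1)
β1 →J2  (C1: C, integral causality)
β2 →J2  (C2 integral (e out))
β3 →I1  (only one flow-in slot at J2)

b0 →J2
b1 →J2
b2 →J2
b3 →I1
b4 →J1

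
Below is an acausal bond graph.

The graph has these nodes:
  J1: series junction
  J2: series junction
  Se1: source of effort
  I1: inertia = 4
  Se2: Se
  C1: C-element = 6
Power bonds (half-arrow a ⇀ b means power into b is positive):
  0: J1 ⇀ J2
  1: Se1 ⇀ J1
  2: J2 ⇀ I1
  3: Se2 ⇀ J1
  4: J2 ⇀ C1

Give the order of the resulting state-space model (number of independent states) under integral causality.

2  (C1, I1 all integral)

β1 stroke→J1  (source Se1 imposes e)
β3 stroke→J1  (Se2 fixes effort; stroke away)
β0 stroke→J2  (J1: last free bond brings flow in)
β2 stroke→I1  (I1: I, integral causality)
β4 stroke→J2  (common-f at J2 fixed by 2)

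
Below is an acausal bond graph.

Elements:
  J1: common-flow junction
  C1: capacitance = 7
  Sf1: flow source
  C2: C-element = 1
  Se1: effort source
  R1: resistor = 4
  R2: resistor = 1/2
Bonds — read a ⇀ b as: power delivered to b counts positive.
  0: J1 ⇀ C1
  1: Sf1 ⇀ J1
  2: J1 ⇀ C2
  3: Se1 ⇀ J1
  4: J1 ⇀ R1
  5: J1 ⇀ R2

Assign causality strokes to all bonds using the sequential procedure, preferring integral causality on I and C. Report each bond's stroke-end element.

β1 stroke at Sf1  (Sf1 (Sf) sets flow on bond)
β3 stroke at J1  (Se1 fixes effort; stroke away)
β0 stroke at J1  (J1: bond 1 brought flow, rest push out)
β2 stroke at J1  (1-jn J1 has f-setter on 1)
β4 stroke at J1  (1-jn J1 has f-setter on 1)
β5 stroke at J1  (J1 flow already set via bond 1)

bond 0 stroke at J1
bond 1 stroke at Sf1
bond 2 stroke at J1
bond 3 stroke at J1
bond 4 stroke at J1
bond 5 stroke at J1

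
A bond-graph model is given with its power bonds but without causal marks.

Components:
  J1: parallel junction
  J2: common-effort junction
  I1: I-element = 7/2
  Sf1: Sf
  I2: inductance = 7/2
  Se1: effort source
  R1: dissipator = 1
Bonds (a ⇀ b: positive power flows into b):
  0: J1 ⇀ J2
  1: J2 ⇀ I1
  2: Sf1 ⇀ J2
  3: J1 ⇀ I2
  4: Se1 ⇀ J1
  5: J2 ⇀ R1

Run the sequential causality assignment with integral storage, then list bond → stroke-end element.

β0 stroke→J2
β1 stroke→I1
β2 stroke→Sf1
β3 stroke→I2
β4 stroke→J1
β5 stroke→R1

b2 |Sf1  (source Sf1 imposes f)
b4 |J1  (Se1 fixes effort; stroke away)
b0 |J2  (J1: bond 4 brought effort, rest push out)
b3 |I2  (common-e at J1 fixed by 4)
b1 |I1  (common-e at J2 fixed by 0)
b5 |R1  (0-jn J2 has e-setter on 0)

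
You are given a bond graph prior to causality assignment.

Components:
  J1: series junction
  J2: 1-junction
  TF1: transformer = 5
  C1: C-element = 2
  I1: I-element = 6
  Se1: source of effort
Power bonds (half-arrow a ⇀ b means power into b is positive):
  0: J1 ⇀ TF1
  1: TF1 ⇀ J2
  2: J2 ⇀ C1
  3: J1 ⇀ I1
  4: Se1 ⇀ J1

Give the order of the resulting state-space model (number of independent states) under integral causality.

2  (C1, I1 all integral)

β4 |J1  (Se1 (Se) sets effort on bond)
β2 |J2  (prefer integral on C1)
β1 |TF1  (only one flow-in slot at J2)
β0 |J1  (TF TF1: opposite of bond 1)
β3 |I1  (J1 needs exactly one f-in)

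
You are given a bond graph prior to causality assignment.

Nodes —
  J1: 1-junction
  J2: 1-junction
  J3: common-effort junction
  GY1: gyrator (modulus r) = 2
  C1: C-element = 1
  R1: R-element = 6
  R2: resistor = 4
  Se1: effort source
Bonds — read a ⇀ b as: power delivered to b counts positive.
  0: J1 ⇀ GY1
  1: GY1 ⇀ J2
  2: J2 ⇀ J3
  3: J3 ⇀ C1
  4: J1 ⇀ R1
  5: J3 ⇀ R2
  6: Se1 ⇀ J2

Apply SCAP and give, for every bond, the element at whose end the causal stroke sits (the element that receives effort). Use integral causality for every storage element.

b0 stroke→GY1
b1 stroke→GY1
b2 stroke→J2
b3 stroke→J3
b4 stroke→J1
b5 stroke→R2
b6 stroke→J2

#6 stroke at J2  (Se1 fixes effort; stroke away)
#3 stroke at J3  (C1 outputs effort q/C1)
#2 stroke at J2  (J3 effort already set via bond 3)
#5 stroke at R2  (J3 effort already set via bond 3)
#1 stroke at GY1  (J2: last free bond brings flow in)
#0 stroke at GY1  (GY GY1: same side as bond 1)
#4 stroke at J1  (common-f at J1 fixed by 0)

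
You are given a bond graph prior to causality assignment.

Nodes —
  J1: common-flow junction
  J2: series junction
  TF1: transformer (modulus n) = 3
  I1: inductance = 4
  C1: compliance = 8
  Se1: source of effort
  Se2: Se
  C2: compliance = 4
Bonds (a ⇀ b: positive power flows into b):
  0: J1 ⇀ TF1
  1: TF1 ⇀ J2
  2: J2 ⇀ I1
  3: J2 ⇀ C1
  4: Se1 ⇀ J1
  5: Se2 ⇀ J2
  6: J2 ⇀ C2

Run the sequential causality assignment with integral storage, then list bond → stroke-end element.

β4 stroke→J1  (Se1 (Se) sets effort on bond)
β5 stroke→J2  (Se2 fixes effort; stroke away)
β0 stroke→TF1  (only one flow-in slot at J1)
β1 stroke→J2  (TF TF1: opposite of bond 0)
β2 stroke→I1  (prefer integral on I1)
β3 stroke→J2  (common-f at J2 fixed by 2)
β6 stroke→J2  (common-f at J2 fixed by 2)

β0 stroke at TF1
β1 stroke at J2
β2 stroke at I1
β3 stroke at J2
β4 stroke at J1
β5 stroke at J2
β6 stroke at J2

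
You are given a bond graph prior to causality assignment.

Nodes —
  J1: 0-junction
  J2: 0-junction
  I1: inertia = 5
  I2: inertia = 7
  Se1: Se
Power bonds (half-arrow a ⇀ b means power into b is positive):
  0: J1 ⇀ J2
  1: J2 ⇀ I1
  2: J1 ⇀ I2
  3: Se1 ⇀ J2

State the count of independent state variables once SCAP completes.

2  (I1, I2 all integral)

b3 stroke→J2  (Se1 fixes effort; stroke away)
b0 stroke→J1  (0-jn J2 has e-setter on 3)
b1 stroke→I1  (0-jn J2 has e-setter on 3)
b2 stroke→I2  (J1 effort already set via bond 0)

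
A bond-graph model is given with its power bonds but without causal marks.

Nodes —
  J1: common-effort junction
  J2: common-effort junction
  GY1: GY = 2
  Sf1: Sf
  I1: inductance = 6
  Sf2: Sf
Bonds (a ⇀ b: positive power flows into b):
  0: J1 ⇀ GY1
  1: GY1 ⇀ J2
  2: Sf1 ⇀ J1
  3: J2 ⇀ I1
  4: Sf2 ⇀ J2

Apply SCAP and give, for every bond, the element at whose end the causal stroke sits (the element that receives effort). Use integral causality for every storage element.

#2 →Sf1  (Sf1 (Sf) sets flow on bond)
#4 →Sf2  (source Sf2 imposes f)
#0 →J1  (J1: last free bond brings effort in)
#1 →J2  (GY1 both-in/both-out from 0)
#3 →I1  (0-jn J2 has e-setter on 1)

β0 stroke→J1
β1 stroke→J2
β2 stroke→Sf1
β3 stroke→I1
β4 stroke→Sf2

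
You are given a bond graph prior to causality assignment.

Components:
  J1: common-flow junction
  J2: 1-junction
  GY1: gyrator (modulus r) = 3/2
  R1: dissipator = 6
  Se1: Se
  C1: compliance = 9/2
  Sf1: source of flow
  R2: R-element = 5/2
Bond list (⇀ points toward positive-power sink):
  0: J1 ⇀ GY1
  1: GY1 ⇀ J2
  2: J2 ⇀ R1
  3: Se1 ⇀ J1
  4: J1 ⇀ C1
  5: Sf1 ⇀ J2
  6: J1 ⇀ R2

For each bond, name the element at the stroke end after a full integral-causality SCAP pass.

bond 3 |J1  (Se1 fixes effort; stroke away)
bond 5 |Sf1  (Sf1 fixes flow; stroke at Sf1)
bond 1 |J2  (1-jn J2 has f-setter on 5)
bond 2 |J2  (J2: bond 5 brought flow, rest push out)
bond 0 |J1  (GY1: gyrator matches bond 1)
bond 4 |J1  (C1: C, integral causality)
bond 6 |R2  (J1 needs exactly one f-in)

#0 stroke at J1
#1 stroke at J2
#2 stroke at J2
#3 stroke at J1
#4 stroke at J1
#5 stroke at Sf1
#6 stroke at R2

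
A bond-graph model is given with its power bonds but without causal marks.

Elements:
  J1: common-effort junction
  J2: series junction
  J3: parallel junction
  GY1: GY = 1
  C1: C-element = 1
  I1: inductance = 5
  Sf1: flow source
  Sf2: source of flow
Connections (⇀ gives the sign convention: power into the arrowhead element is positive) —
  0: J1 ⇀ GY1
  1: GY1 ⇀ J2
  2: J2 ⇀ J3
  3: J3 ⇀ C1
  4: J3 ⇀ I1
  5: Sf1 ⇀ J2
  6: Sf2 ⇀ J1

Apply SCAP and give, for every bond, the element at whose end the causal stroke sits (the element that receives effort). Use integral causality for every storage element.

β5 stroke at Sf1  (Sf1 fixes flow; stroke at Sf1)
β6 stroke at Sf2  (Sf2: flow source, stroke at near end)
β0 stroke at J1  (J1 needs exactly one e-in)
β1 stroke at J2  (1-jn J2 has f-setter on 5)
β2 stroke at J2  (J2 flow already set via bond 5)
β3 stroke at J3  (C1: C, integral causality)
β4 stroke at I1  (J3 effort already set via bond 3)

b0 →J1
b1 →J2
b2 →J2
b3 →J3
b4 →I1
b5 →Sf1
b6 →Sf2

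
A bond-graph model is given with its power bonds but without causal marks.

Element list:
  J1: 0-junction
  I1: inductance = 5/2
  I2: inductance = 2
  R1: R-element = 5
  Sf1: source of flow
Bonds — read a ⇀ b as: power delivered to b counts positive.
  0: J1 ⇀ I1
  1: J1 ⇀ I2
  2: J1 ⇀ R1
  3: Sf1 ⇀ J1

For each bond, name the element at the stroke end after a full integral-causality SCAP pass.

#3 |Sf1  (Sf1 (Sf) sets flow on bond)
#0 |I1  (prefer integral on I1)
#1 |I2  (I2 integral (f out))
#2 |J1  (closing 0-jn rule on J1)

bond 0 stroke at I1
bond 1 stroke at I2
bond 2 stroke at J1
bond 3 stroke at Sf1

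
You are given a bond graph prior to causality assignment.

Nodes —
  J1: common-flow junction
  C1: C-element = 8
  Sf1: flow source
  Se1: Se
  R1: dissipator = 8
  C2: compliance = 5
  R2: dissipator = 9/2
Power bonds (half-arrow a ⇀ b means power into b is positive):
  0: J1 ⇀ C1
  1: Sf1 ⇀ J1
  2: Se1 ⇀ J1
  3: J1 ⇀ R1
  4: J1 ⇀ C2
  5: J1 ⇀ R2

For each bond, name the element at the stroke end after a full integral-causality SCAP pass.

b0 stroke at J1
b1 stroke at Sf1
b2 stroke at J1
b3 stroke at J1
b4 stroke at J1
b5 stroke at J1

bond 1 stroke→Sf1  (Sf1 (Sf) sets flow on bond)
bond 2 stroke→J1  (source Se1 imposes e)
bond 0 stroke→J1  (J1: bond 1 brought flow, rest push out)
bond 3 stroke→J1  (1-jn J1 has f-setter on 1)
bond 4 stroke→J1  (common-f at J1 fixed by 1)
bond 5 stroke→J1  (J1 flow already set via bond 1)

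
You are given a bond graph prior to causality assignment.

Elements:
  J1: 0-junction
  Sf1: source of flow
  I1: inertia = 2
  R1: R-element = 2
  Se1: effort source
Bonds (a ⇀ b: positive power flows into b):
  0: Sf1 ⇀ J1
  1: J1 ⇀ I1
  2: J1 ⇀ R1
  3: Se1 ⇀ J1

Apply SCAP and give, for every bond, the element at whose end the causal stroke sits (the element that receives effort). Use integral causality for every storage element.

bond 0 →Sf1  (Sf1: flow source, stroke at near end)
bond 3 →J1  (source Se1 imposes e)
bond 1 →I1  (J1 effort already set via bond 3)
bond 2 →R1  (0-jn J1 has e-setter on 3)

#0 |Sf1
#1 |I1
#2 |R1
#3 |J1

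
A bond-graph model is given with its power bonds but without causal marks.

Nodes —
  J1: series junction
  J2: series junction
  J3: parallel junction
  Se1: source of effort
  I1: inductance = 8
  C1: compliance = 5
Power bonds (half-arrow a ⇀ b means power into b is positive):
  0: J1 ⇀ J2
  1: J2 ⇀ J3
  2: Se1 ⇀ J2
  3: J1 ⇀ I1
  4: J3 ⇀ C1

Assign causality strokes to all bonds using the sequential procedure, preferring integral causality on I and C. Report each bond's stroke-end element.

β2 →J2  (Se1 fixes effort; stroke away)
β3 →I1  (prefer integral on I1)
β0 →J1  (common-f at J1 fixed by 3)
β1 →J2  (J2: bond 0 brought flow, rest push out)
β4 →J3  (J3 needs exactly one e-in)

#0 stroke→J1
#1 stroke→J2
#2 stroke→J2
#3 stroke→I1
#4 stroke→J3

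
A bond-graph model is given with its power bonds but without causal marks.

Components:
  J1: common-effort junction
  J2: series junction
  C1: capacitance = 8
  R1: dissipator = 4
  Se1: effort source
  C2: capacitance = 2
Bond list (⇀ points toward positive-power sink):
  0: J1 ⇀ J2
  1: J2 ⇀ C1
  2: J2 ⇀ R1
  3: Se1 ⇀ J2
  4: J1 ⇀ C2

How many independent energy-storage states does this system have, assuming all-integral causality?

bond 3 stroke→J2  (source Se1 imposes e)
bond 1 stroke→J2  (C1 outputs effort q/C1)
bond 4 stroke→J1  (C2: C, integral causality)
bond 0 stroke→J2  (J1 effort already set via bond 4)
bond 2 stroke→R1  (only one flow-in slot at J2)

2  (C1, C2 all integral)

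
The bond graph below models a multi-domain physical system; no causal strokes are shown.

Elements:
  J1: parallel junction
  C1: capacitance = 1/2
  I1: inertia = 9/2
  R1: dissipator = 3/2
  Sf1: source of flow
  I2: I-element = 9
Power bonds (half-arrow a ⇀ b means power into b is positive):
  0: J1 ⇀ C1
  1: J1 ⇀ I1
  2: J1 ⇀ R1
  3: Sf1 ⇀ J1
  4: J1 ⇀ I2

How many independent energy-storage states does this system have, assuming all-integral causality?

3  (C1, I1, I2 all integral)

β3 |Sf1  (Sf1 fixes flow; stroke at Sf1)
β0 |J1  (C1 outputs effort q/C1)
β1 |I1  (J1: bond 0 brought effort, rest push out)
β2 |R1  (0-jn J1 has e-setter on 0)
β4 |I2  (0-jn J1 has e-setter on 0)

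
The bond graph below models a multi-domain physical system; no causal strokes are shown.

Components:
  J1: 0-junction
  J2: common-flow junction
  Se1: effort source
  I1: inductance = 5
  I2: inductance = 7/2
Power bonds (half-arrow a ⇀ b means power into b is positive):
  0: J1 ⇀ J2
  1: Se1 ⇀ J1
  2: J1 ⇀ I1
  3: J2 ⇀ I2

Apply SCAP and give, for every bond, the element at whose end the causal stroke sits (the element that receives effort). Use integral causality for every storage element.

b1 |J1  (Se1 (Se) sets effort on bond)
b0 |J2  (J1 effort already set via bond 1)
b2 |I1  (0-jn J1 has e-setter on 1)
b3 |I2  (J2: last free bond brings flow in)

#0 →J2
#1 →J1
#2 →I1
#3 →I2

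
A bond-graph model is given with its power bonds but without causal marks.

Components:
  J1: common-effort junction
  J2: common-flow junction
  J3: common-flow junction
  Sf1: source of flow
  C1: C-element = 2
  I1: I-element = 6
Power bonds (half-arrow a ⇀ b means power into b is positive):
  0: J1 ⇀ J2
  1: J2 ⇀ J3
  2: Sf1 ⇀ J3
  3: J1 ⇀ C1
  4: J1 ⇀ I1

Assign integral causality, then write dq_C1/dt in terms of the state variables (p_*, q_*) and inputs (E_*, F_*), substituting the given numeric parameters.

b2 →Sf1  (Sf1: flow source, stroke at near end)
b1 →J3  (J3 flow already set via bond 2)
b0 →J2  (J2: bond 1 brought flow, rest push out)
b3 →J1  (C1 integral (e out))
b4 →I1  (J1: bond 3 brought effort, rest push out)

dq_C1/dt = -F_Sf1 - p_I1/6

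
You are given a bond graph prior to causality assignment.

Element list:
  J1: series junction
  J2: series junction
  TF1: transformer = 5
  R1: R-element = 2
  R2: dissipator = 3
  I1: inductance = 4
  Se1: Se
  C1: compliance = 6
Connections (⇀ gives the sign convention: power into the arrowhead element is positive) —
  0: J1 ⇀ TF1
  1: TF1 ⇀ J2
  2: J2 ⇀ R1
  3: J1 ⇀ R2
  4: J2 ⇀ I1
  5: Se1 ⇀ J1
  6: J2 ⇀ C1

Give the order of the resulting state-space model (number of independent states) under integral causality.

β5 |J1  (source Se1 imposes e)
β4 |I1  (I1 outputs flow p/I1)
β1 |J2  (1-jn J2 has f-setter on 4)
β2 |J2  (J2 flow already set via bond 4)
β6 |J2  (1-jn J2 has f-setter on 4)
β0 |TF1  (TF1 one-in-one-out from 1)
β3 |J1  (common-f at J1 fixed by 0)

2  (C1, I1 all integral)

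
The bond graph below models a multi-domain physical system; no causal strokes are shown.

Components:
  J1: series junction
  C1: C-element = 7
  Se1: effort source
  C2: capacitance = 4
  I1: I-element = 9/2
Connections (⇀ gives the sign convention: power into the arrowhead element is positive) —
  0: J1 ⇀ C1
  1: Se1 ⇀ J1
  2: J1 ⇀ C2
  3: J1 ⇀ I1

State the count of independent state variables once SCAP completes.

3  (C1, C2, I1 all integral)

#1 stroke→J1  (Se1: effort source, stroke at far end)
#0 stroke→J1  (C1 outputs effort q/C1)
#2 stroke→J1  (C2 outputs effort q/C2)
#3 stroke→I1  (only one flow-in slot at J1)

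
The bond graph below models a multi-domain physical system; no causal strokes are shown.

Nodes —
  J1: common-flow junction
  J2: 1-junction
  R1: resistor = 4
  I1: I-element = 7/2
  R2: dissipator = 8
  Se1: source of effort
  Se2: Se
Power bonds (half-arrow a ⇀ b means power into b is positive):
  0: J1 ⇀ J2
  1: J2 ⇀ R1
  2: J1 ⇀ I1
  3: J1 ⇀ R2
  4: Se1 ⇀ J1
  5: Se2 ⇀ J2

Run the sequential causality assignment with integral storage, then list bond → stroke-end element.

bond 0 →J1
bond 1 →J2
bond 2 →I1
bond 3 →J1
bond 4 →J1
bond 5 →J2

β4 stroke→J1  (Se1 (Se) sets effort on bond)
β5 stroke→J2  (source Se2 imposes e)
β2 stroke→I1  (I1: I, integral causality)
β0 stroke→J1  (J1: bond 2 brought flow, rest push out)
β3 stroke→J1  (J1: bond 2 brought flow, rest push out)
β1 stroke→J2  (J2: bond 0 brought flow, rest push out)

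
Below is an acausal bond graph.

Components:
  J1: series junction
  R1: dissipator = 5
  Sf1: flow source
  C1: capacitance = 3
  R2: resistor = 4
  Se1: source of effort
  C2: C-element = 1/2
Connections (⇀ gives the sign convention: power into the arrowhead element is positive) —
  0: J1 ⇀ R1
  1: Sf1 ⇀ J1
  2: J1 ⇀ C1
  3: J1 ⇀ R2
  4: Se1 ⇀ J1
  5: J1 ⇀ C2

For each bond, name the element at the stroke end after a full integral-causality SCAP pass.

β0 →J1
β1 →Sf1
β2 →J1
β3 →J1
β4 →J1
β5 →J1

β1 →Sf1  (Sf1 fixes flow; stroke at Sf1)
β4 →J1  (source Se1 imposes e)
β0 →J1  (1-jn J1 has f-setter on 1)
β2 →J1  (1-jn J1 has f-setter on 1)
β3 →J1  (common-f at J1 fixed by 1)
β5 →J1  (J1: bond 1 brought flow, rest push out)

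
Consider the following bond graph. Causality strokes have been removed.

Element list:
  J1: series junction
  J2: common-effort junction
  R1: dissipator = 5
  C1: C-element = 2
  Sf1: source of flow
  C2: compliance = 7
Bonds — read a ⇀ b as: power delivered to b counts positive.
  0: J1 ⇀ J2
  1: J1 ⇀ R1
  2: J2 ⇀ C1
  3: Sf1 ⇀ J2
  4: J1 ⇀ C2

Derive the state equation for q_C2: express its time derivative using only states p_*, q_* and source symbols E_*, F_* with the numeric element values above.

β3 |Sf1  (Sf1 (Sf) sets flow on bond)
β2 |J2  (C1 outputs effort q/C1)
β0 |J1  (0-jn J2 has e-setter on 2)
β4 |J1  (C2: C, integral causality)
β1 |R1  (J1 needs exactly one f-in)

dq_C2/dt = -q_C1/10 - q_C2/35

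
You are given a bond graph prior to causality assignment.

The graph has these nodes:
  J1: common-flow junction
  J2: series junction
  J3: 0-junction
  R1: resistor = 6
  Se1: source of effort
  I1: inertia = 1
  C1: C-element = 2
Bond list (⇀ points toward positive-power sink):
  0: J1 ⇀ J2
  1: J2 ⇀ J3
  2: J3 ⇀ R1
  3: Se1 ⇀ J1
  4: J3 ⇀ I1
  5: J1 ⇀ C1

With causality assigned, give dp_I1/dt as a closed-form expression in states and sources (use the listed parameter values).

dp_I1/dt = E_Se1 - q_C1/2

#3 stroke→J1  (Se1 fixes effort; stroke away)
#4 stroke→I1  (I1 outputs flow p/I1)
#5 stroke→J1  (C1 integral (e out))
#0 stroke→J2  (closing 1-jn rule on J1)
#1 stroke→J3  (only one flow-in slot at J2)
#2 stroke→R1  (common-e at J3 fixed by 1)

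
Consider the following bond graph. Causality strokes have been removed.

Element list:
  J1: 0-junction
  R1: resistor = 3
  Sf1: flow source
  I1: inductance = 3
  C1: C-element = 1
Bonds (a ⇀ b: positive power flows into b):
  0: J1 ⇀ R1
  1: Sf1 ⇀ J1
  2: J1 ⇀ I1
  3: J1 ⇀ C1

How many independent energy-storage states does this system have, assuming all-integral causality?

b1 stroke at Sf1  (Sf1 fixes flow; stroke at Sf1)
b2 stroke at I1  (I1 outputs flow p/I1)
b3 stroke at J1  (C1 integral (e out))
b0 stroke at R1  (0-jn J1 has e-setter on 3)

2  (C1, I1 all integral)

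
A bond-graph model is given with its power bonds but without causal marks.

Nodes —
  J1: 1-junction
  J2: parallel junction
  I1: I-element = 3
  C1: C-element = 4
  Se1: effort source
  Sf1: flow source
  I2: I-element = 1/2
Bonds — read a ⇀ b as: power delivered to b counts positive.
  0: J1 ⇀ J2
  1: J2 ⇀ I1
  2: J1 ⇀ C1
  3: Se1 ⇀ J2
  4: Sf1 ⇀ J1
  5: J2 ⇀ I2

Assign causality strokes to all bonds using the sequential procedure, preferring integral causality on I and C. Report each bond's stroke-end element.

β3 |J2  (Se1 fixes effort; stroke away)
β4 |Sf1  (Sf1: flow source, stroke at near end)
β0 |J1  (common-f at J1 fixed by 4)
β2 |J1  (1-jn J1 has f-setter on 4)
β1 |I1  (J2: bond 3 brought effort, rest push out)
β5 |I2  (J2: bond 3 brought effort, rest push out)

β0 stroke at J1
β1 stroke at I1
β2 stroke at J1
β3 stroke at J2
β4 stroke at Sf1
β5 stroke at I2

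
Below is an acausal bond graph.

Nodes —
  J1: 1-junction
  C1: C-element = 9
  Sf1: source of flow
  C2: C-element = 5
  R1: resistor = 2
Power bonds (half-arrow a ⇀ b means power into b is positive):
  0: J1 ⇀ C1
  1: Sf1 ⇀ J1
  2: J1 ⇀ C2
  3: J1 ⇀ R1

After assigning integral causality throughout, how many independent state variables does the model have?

bond 1 →Sf1  (Sf1: flow source, stroke at near end)
bond 0 →J1  (J1: bond 1 brought flow, rest push out)
bond 2 →J1  (1-jn J1 has f-setter on 1)
bond 3 →J1  (common-f at J1 fixed by 1)

2  (C1, C2 all integral)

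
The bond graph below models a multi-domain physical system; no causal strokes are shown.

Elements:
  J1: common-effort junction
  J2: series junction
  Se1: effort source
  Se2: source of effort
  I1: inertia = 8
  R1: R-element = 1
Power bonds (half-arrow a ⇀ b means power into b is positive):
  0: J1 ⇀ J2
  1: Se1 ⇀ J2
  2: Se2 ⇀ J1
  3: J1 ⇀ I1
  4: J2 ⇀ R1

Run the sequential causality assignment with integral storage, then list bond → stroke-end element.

#0 |J2
#1 |J2
#2 |J1
#3 |I1
#4 |R1

#1 stroke→J2  (Se1 (Se) sets effort on bond)
#2 stroke→J1  (Se2 fixes effort; stroke away)
#0 stroke→J2  (0-jn J1 has e-setter on 2)
#3 stroke→I1  (0-jn J1 has e-setter on 2)
#4 stroke→R1  (closing 1-jn rule on J2)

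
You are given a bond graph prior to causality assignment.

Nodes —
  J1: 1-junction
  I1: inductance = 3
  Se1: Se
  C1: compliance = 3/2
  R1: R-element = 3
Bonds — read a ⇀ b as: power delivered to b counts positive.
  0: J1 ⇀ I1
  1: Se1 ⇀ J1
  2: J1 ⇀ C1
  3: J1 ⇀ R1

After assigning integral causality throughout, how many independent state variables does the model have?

2  (C1, I1 all integral)

bond 1 |J1  (Se1 fixes effort; stroke away)
bond 0 |I1  (I1: I, integral causality)
bond 2 |J1  (common-f at J1 fixed by 0)
bond 3 |J1  (J1: bond 0 brought flow, rest push out)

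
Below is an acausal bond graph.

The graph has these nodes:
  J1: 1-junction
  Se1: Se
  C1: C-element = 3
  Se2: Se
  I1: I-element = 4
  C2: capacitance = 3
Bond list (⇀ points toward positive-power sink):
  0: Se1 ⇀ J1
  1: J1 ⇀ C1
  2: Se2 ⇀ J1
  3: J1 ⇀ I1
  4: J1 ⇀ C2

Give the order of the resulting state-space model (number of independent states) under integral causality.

#0 →J1  (Se1 (Se) sets effort on bond)
#2 →J1  (Se2: effort source, stroke at far end)
#1 →J1  (C1: C, integral causality)
#3 →I1  (I1 integral (f out))
#4 →J1  (J1: bond 3 brought flow, rest push out)

3  (C1, C2, I1 all integral)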